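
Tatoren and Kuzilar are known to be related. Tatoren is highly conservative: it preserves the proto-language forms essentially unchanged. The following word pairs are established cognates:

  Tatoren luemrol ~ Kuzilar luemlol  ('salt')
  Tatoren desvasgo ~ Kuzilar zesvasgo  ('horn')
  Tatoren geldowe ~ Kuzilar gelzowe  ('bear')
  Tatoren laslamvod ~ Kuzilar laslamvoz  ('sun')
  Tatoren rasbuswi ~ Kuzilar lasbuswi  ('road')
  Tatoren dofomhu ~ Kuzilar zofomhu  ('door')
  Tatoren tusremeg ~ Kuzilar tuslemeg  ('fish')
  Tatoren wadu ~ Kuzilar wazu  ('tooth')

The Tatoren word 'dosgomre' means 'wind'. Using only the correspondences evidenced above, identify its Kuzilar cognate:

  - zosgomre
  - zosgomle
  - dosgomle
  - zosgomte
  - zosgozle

zosgomle

dofomhu ~ zofomhu — Tatoren d corresponds to Kuzilar z word-initially before a back vowel.
tusremeg ~ tuslemeg — Tatoren r corresponds to Kuzilar l after a consonant, before a front vowel.
Applying these to Tatoren 'dosgomre':
  dosgomre → zosgomre   (d→z word-initially before a back vowel)
  zosgomre → zosgomle   (r→l after a consonant, before a front vowel)
So the Kuzilar cognate is 'zosgomle'.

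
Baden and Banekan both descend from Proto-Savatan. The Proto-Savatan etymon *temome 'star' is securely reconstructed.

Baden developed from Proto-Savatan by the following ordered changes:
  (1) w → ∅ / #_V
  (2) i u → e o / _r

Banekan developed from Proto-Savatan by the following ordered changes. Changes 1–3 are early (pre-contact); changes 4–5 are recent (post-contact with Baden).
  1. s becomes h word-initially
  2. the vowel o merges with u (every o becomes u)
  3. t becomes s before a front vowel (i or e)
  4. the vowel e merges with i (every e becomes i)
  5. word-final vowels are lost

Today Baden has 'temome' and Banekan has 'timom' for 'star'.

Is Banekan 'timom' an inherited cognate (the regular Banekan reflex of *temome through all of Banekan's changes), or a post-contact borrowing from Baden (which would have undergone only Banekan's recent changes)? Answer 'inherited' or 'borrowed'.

If inherited, *temome would pass through all of Banekan's changes:
Banekan: start from *temome.
  rule 1: no change — temome
  rule 2 (vowel merger): temome → temume
  rule 3 (palatalisation): temume → semume
  rule 4 (vowel merger): semume → simumi
  rule 5 (apocope): simumi → simum
  ⇒ Banekan simum
If borrowed from Baden 'temome' after the early changes, it would undergo only the recent ones:
  rule 4 (vowel merger): temome → timomi
  rule 5 (apocope): timomi → timom
  ⇒ as a loan: timom
Banekan 'timom' matches the loan outcome 'timom', not the inherited 'simum' — it skipped the early Banekan changes, so it was borrowed from Baden.

borrowed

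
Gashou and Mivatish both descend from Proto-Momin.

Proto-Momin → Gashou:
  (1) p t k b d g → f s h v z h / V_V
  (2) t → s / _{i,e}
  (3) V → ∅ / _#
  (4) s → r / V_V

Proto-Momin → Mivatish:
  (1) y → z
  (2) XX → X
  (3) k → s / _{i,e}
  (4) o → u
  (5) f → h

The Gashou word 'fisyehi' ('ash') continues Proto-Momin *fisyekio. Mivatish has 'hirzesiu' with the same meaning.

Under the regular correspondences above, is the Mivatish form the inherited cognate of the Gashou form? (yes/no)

no

Derive the expected Mivatish reflex of *fisyekio:
Mivatish: start from *fisyekio.
  rule 1 (unconditioned shift): fisyekio → fiszekio
  rule 2: no change — fiszekio
  rule 3 (palatalisation): fiszekio → fiszesio
  rule 4 (vowel merger): fiszesio → fiszesiu
  rule 5 (unconditioned shift): fiszesiu → hiszesiu
  ⇒ Mivatish hiszesiu
The regular Mivatish reflex would be 'hiszesiu', but the attested form is 'hirzesiu'. The correspondence is irregular, so they are not cognates (the Mivatish form has a different source).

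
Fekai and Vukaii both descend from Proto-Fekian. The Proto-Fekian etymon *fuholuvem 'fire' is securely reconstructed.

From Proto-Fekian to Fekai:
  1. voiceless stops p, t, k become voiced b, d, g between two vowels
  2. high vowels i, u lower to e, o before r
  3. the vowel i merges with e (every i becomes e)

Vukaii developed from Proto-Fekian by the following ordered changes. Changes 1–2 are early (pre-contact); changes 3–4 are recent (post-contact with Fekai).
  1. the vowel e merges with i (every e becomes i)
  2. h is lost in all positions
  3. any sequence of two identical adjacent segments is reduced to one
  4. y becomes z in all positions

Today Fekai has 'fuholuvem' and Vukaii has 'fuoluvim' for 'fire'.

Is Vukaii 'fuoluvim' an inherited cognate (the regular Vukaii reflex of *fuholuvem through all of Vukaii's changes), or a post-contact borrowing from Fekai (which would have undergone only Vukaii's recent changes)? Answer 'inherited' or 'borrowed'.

If inherited, *fuholuvem would pass through all of Vukaii's changes:
Vukaii: *fuholuvem
  fuholuvem → fuholuvim   [vowel merger]
  fuholuvim → fuoluvim   [h-loss]
  fuoluvim (rule 3 does not apply)
  fuoluvim (rule 4 does not apply)
  giving Vukaii fuoluvim.
If borrowed from Fekai 'fuholuvem' after the early changes, it would undergo only the recent ones:
  rule 3 (degemination): no change (fuholuvem)
  rule 4 (unconditioned shift): no change (fuholuvem)
  ⇒ as a loan: fuholuvem
Vukaii 'fuoluvim' matches the inherited outcome exactly, so it is an inherited cognate, not a loan.

inherited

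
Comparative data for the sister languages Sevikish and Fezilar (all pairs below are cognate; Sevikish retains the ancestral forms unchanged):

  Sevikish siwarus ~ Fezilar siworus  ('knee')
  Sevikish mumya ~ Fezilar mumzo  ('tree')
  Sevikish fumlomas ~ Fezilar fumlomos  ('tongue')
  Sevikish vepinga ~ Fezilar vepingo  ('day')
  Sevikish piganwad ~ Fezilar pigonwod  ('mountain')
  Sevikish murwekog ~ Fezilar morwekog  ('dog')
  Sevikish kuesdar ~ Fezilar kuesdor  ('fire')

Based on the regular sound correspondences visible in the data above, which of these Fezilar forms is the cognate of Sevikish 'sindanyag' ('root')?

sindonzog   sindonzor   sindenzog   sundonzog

piganwad ~ pigonwod — Sevikish a corresponds to Fezilar o after a consonant, before a nasal.
mumya ~ mumzo — Sevikish y corresponds to Fezilar z after a consonant, before a back vowel.
fumlomas ~ fumlomos, piganwad ~ pigonwod — Sevikish a corresponds to Fezilar o after a consonant, before a consonant other than r, m, n, p, b, f, v.
Applying these to Sevikish 'sindanyag':
  sindanyag → sindonyag   (a→o after a consonant, before a nasal)
  sindonyag → sindonzag   (y→z after a consonant, before a back vowel)
  sindonzag → sindonzog   (a→o after a consonant, before a consonant other than r, m, n, p, b, f, v)
So the Fezilar cognate is 'sindonzog'.

sindonzog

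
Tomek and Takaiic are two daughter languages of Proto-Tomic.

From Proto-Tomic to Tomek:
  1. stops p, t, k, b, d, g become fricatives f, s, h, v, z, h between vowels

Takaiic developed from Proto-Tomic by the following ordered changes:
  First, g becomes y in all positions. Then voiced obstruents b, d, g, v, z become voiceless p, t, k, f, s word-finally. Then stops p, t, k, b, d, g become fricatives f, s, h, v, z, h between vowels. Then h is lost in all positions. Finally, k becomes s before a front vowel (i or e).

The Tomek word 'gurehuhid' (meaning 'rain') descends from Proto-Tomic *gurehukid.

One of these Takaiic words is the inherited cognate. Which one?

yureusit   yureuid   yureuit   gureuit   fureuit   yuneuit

Takaiic: *gurehukid > yurehukid > yurehukit > yurehuhit > yureuit  (by unconditioned shift, final devoicing, intervocalic lenition, h-loss)

yureuit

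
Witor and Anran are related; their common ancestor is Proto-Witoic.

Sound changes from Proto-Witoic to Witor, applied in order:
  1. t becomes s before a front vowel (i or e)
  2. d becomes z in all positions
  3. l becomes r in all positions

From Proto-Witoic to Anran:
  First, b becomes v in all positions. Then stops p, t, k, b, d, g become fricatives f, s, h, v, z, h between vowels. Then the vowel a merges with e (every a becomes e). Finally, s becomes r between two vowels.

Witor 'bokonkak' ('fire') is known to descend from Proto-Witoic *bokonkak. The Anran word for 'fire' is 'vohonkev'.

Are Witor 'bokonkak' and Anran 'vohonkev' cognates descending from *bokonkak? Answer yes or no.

no

Derive the expected Anran reflex of *bokonkak:
Anran: *bokonkak > vokonkak > vohonkak > vohonkek  (by unconditioned shift, intervocalic lenition, vowel merger)
The regular Anran reflex would be 'vohonkek', but the attested form is 'vohonkev'. The correspondence is irregular, so they are not cognates (the Anran form has a different source).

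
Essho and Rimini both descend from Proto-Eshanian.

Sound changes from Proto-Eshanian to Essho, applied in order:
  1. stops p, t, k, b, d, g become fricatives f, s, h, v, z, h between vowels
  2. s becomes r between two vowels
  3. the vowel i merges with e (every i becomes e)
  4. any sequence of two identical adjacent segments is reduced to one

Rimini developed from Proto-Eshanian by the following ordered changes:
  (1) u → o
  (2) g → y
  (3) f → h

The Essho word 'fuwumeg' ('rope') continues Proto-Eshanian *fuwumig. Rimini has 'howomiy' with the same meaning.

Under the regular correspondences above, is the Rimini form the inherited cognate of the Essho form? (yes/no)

yes

Derive the expected Rimini reflex of *fuwumig:
Rimini: *fuwumig
  fuwumig → fowomig   [vowel merger]
  fowomig → fowomiy   [unconditioned shift]
  fowomiy → howomiy   [unconditioned shift]
  giving Rimini howomiy.
Rimini 'howomiy' matches the regular reflex exactly, so the pair is cognate.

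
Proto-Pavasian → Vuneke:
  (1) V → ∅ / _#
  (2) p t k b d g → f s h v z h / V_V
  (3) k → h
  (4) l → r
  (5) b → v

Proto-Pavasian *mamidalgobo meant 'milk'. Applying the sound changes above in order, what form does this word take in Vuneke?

mamizargov

Vuneke: *mamidalgobo > mamidalgob > mamizalgob > mamizargob > mamizargov  (by apocope, intervocalic lenition, unconditioned shift, unconditioned shift)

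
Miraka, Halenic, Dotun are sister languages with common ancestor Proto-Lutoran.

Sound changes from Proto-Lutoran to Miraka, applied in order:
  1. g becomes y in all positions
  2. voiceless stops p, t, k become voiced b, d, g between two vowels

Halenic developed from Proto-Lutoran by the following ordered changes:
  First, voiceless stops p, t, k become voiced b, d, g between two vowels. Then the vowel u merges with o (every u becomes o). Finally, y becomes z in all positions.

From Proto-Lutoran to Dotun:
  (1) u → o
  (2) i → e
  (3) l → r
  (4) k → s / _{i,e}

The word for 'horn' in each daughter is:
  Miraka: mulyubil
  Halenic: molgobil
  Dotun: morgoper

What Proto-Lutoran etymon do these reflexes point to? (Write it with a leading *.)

*mulgupil

Position 8: Miraka has l, Halenic has l, Dotun has r. Miraka preserves l here (none of its changes turn any other segment into l), so the proto-segment is *l.
Position 3: Miraka has l, Halenic has l, Dotun has r. Miraka preserves l here (none of its changes turn any other segment into l), so the proto-segment is *l.
Position 2: Miraka has u, Halenic has o, Dotun has o. Miraka preserves u here (none of its changes turn any other segment into u), so the proto-segment is *u.
Verify the candidate proto-form against each daughter:
Miraka: *mulgupil > mulyupil > mulyubil  (by unconditioned shift, intervocalic voicing)
Halenic: *mulgupil
  mulgupil → mulgubil   [intervocalic voicing]
  mulgubil → molgobil   [vowel merger]
  molgobil (rule 3 does not apply)
  giving Halenic molgobil.
Dotun: start from *mulgupil.
  rule 1 (vowel merger): mulgupil → molgopil
  rule 2 (vowel merger): molgopil → molgopel
  rule 3 (unconditioned shift): molgopel → morgoper
  rule 4: no change — morgoper
  ⇒ Dotun morgoper
*mulgupil is the unique common source.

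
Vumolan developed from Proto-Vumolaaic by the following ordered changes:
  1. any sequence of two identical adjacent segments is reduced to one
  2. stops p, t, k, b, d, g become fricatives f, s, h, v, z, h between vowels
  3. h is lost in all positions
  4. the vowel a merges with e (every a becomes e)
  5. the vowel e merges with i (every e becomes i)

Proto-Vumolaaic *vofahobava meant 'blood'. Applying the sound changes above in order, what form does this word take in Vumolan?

vofiovivi

Vumolan: *vofahobava > vofahovava > vofaovava > vofeoveve > vofiovivi  (by intervocalic lenition, h-loss, vowel merger, vowel merger)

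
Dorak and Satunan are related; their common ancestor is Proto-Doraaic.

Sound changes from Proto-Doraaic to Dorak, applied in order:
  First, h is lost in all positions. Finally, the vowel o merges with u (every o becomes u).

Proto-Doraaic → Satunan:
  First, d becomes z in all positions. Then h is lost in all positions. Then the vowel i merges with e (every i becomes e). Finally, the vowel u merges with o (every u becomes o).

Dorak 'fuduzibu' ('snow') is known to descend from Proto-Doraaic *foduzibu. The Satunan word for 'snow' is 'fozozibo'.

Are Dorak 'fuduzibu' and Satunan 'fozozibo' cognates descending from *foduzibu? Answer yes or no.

no

Derive the expected Satunan reflex of *foduzibu:
Satunan: *foduzibu > fozuzibu > fozuzebu > fozozebo  (by unconditioned shift, vowel merger, vowel merger)
The regular Satunan reflex would be 'fozozebo', but the attested form is 'fozozibo'. The correspondence is irregular, so they are not cognates (the Satunan form has a different source).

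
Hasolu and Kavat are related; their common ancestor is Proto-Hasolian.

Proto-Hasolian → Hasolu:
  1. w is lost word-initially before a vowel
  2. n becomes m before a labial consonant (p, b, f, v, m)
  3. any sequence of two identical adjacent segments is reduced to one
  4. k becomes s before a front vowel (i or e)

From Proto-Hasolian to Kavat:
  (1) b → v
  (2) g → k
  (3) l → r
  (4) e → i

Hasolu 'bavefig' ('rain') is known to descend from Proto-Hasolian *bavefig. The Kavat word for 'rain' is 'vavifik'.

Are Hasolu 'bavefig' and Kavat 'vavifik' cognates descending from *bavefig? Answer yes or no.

Derive the expected Kavat reflex of *bavefig:
Kavat: start from *bavefig.
  rule 1 (unconditioned shift): bavefig → vavefig
  rule 2 (unconditioned shift): vavefig → vavefik
  rule 3: no change — vavefik
  rule 4 (vowel merger): vavefik → vavifik
  ⇒ Kavat vavifik
Kavat 'vavifik' matches the regular reflex exactly, so the pair is cognate.

yes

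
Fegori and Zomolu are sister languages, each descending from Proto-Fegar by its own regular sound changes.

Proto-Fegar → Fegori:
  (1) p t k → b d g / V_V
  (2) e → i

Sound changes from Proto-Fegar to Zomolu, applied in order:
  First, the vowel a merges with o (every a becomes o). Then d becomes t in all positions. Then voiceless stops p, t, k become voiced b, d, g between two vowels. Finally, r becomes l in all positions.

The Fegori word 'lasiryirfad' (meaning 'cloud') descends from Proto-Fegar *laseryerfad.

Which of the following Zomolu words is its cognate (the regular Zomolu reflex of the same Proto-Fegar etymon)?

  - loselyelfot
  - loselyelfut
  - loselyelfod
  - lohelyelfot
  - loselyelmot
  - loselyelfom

Zomolu: *laseryerfad
  laseryerfad → loseryerfod   [vowel merger]
  loseryerfod → loseryerfot   [unconditioned shift]
  loseryerfot (rule 3 does not apply)
  loseryerfot → loselyelfot   [unconditioned shift]
  giving Zomolu loselyelfot.
Only 'loselyelfot' matches the regular Zomolu development of *laseryerfad.

loselyelfot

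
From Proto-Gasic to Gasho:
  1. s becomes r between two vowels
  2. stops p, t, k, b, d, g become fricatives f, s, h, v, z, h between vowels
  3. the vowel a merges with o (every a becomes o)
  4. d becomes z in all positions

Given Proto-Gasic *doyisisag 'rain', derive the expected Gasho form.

zoyirirog

Gasho: *doyisisag > doyirirag > doyirirog > zoyirirog  (by rhotacism, vowel merger, unconditioned shift)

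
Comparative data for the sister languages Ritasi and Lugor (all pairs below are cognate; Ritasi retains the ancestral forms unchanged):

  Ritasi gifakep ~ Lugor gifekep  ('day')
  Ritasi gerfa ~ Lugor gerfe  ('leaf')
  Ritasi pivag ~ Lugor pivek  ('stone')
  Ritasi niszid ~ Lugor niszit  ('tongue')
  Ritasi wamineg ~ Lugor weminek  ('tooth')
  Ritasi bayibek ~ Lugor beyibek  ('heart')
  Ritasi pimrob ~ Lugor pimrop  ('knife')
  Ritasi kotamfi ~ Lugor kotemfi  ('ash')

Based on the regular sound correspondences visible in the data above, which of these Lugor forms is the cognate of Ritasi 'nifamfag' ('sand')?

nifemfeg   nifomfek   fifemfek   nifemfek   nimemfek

nifemfek

wamineg ~ weminek, kotamfi ~ kotemfi — Ritasi a corresponds to Lugor e after a consonant, before a nasal.
gifakep ~ gifekep, pivag ~ pivek — Ritasi a corresponds to Lugor e after a consonant, before a consonant other than r, m, n, p, b, f, v.
pivag ~ pivek, wamineg ~ weminek — Ritasi g corresponds to Lugor k word-finally.
Applying these to Ritasi 'nifamfag':
  nifamfag → nifemfag   (a→e after a consonant, before a nasal)
  nifemfag → nifemfeg   (a→e after a consonant, before a consonant other than r, m, n, p, b, f, v)
  nifemfeg → nifemfek   (g→k word-finally)
So the Lugor cognate is 'nifemfek'.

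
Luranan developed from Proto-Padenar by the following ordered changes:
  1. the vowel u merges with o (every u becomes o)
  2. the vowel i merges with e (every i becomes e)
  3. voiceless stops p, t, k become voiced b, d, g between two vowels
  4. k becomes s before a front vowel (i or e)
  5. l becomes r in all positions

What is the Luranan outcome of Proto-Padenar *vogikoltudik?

Luranan: start from *vogikoltudik.
  rule 1 (vowel merger): vogikoltudik → vogikoltodik
  rule 2 (vowel merger): vogikoltodik → vogekoltodek
  rule 3 (intervocalic voicing): vogekoltodek → vogegoltodek
  rule 4: no change — vogegoltodek
  rule 5 (unconditioned shift): vogegoltodek → vogegortodek
  ⇒ Luranan vogegortodek

vogegortodek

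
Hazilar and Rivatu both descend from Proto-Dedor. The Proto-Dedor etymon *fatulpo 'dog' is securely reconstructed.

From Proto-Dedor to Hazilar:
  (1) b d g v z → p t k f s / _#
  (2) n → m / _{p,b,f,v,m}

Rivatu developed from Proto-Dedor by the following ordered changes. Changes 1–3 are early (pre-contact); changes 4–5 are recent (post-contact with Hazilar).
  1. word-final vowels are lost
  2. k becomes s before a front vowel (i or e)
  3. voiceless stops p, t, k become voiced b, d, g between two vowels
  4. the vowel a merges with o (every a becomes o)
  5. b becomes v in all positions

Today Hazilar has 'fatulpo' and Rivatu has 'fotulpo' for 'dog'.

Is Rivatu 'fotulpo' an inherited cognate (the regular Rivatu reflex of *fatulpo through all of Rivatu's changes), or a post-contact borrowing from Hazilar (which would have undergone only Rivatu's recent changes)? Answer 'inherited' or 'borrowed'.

If inherited, *fatulpo would pass through all of Rivatu's changes:
Rivatu: start from *fatulpo.
  rule 1 (apocope): fatulpo → fatulp
  rule 2: no change — fatulp
  rule 3 (intervocalic voicing): fatulp → fadulp
  rule 4 (vowel merger): fadulp → fodulp
  rule 5: no change — fodulp
  ⇒ Rivatu fodulp
If borrowed from Hazilar 'fatulpo' after the early changes, it would undergo only the recent ones:
  rule 4 (vowel merger): fatulpo → fotulpo
  rule 5 (unconditioned shift): no change (fotulpo)
  ⇒ as a loan: fotulpo
Rivatu 'fotulpo' matches the loan outcome 'fotulpo', not the inherited 'fodulp' — it skipped the early Rivatu changes, so it was borrowed from Hazilar.

borrowed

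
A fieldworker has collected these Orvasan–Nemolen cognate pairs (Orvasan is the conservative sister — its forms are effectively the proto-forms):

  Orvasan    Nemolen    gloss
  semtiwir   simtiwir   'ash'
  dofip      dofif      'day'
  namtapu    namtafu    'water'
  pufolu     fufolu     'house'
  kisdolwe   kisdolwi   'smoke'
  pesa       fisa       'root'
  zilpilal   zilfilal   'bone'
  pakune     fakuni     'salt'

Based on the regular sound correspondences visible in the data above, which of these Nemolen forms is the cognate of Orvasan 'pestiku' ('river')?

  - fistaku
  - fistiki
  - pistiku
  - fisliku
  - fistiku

pesa ~ fisa — Orvasan p corresponds to Nemolen f word-initially before a front vowel.
pesa ~ fisa — Orvasan e corresponds to Nemolen i after a consonant, before a consonant other than r, m, n, p, b, f, v.
Applying these to Orvasan 'pestiku':
  pestiku → festiku   (p→f word-initially before a front vowel)
  festiku → fistiku   (e→i after a consonant, before a consonant other than r, m, n, p, b, f, v)
So the Nemolen cognate is 'fistiku'.

fistiku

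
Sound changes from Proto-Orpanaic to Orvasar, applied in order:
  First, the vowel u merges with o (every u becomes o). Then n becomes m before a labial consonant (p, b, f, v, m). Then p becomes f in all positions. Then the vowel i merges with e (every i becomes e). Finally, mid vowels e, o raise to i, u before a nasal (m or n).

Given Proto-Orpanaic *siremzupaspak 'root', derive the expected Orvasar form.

Orvasar: *siremzupaspak
  siremzupaspak → siremzopaspak   [vowel merger]
  siremzopaspak (rule 2 does not apply)
  siremzopaspak → siremzofasfak   [unconditioned shift]
  siremzofasfak → seremzofasfak   [vowel merger]
  seremzofasfak → serimzofasfak   [pre-nasal raising]
  giving Orvasar serimzofasfak.

serimzofasfak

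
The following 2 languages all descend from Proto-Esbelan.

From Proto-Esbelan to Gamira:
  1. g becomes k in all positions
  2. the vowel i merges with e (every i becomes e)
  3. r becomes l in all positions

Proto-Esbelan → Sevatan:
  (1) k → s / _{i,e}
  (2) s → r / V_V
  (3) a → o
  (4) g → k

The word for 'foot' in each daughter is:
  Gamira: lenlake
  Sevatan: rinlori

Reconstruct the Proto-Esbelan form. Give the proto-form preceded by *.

*rinlaki

Position 6: Gamira has k, Sevatan has r. Taking the neighbouring segments as reconstructed: Gamira k could go back to *k or *g; Sevatan r could go back to *k or *s or *r — the one source consistent with every daughter is *k.
Position 2: Gamira has e, Sevatan has i. Sevatan preserves i here (none of its changes turn any other segment into i), so the proto-segment is *i.
This points to *rinlaki. Verify forward in each daughter:
Gamira: start from *rinlaki.
  rule 1: no change — rinlaki
  rule 2 (vowel merger): rinlaki → renlake
  rule 3 (unconditioned shift): renlake → lenlake
  ⇒ Gamira lenlake
Sevatan: *rinlaki > rinlasi > rinlari > rinlori  (by palatalisation, rhotacism, vowel merger)
Only *rinlaki yields all of Gamira lenlake, Sevatan rinlori.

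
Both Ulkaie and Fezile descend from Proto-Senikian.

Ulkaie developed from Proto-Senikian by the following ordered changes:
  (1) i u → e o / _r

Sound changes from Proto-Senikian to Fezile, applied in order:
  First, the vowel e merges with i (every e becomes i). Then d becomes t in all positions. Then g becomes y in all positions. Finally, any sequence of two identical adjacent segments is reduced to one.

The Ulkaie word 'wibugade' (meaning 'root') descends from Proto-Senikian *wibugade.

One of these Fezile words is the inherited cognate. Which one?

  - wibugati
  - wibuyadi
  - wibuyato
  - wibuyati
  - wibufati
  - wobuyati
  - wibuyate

wibuyati

Fezile: *wibugade > wibugadi > wibugati > wibuyati  (by vowel merger, unconditioned shift, unconditioned shift)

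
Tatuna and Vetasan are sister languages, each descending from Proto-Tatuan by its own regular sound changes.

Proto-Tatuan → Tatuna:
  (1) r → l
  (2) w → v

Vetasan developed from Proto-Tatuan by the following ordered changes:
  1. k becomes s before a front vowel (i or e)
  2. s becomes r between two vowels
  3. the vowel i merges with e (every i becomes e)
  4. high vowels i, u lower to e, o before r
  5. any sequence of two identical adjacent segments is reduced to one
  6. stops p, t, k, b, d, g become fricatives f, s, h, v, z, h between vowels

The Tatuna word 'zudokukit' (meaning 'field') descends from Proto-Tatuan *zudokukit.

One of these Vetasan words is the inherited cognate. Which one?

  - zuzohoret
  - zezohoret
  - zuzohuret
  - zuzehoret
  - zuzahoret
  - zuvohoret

zuzohoret

Vetasan: start from *zudokukit.
  rule 1 (palatalisation): zudokukit → zudokusit
  rule 2 (rhotacism): zudokusit → zudokurit
  rule 3 (vowel merger): zudokurit → zudokuret
  rule 4 (pre-rhotic lowering): zudokuret → zudokoret
  rule 5: no change — zudokoret
  rule 6 (intervocalic lenition): zudokoret → zuzohoret
  ⇒ Vetasan zuzohoret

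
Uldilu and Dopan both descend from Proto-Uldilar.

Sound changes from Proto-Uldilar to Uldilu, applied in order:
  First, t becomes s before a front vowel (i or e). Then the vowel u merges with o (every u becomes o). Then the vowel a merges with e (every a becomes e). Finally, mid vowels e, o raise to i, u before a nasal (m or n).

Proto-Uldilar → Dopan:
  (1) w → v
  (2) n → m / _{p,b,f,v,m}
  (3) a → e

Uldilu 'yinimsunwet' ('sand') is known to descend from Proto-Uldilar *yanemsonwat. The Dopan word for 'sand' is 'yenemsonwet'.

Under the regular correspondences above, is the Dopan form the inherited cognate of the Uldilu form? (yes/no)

Derive the expected Dopan reflex of *yanemsonwat:
Dopan: start from *yanemsonwat.
  rule 1 (unconditioned shift): yanemsonwat → yanemsonvat
  rule 2 (nasal place assimilation): yanemsonvat → yanemsomvat
  rule 3 (vowel merger): yanemsomvat → yenemsomvet
  ⇒ Dopan yenemsomvet
The regular Dopan reflex would be 'yenemsomvet', but the attested form is 'yenemsonwet'. The correspondence is irregular, so they are not cognates (the Dopan form has a different source).

no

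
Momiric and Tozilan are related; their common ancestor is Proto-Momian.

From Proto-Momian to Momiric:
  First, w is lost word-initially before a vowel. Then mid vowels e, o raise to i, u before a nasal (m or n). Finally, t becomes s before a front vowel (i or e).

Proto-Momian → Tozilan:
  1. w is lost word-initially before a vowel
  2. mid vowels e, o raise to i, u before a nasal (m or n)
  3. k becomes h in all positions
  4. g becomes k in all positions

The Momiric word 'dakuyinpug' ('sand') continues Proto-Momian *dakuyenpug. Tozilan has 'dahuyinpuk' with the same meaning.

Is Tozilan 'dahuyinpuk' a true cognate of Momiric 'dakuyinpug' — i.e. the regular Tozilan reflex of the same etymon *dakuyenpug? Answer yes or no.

Derive the expected Tozilan reflex of *dakuyenpug:
Tozilan: *dakuyenpug > dakuyinpug > dahuyinpug > dahuyinpuk  (by pre-nasal raising, unconditioned shift, unconditioned shift)
Tozilan 'dahuyinpuk' matches the regular reflex exactly, so the pair is cognate.

yes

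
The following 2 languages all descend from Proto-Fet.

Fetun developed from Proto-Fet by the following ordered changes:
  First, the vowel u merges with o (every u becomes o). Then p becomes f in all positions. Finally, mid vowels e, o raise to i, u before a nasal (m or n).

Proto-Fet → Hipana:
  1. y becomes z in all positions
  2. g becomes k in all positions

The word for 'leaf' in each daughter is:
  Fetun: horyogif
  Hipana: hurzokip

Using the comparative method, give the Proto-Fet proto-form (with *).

*huryogip

Position 4: Fetun has y, Hipana has z. Fetun preserves y here (none of its changes turn any other segment into y), so the proto-segment is *y.
Position 2: Fetun has o, Hipana has u. Hipana preserves u here (none of its changes turn any other segment into u), so the proto-segment is *u.
Verify the candidate proto-form against each daughter:
Fetun: *huryogip > horyogip > horyogif  (by vowel merger, unconditioned shift)
Hipana: start from *huryogip.
  rule 1 (unconditioned shift): huryogip → hurzogip
  rule 2 (unconditioned shift): hurzogip → hurzokip
  ⇒ Hipana hurzokip
*huryogip is the unique common source.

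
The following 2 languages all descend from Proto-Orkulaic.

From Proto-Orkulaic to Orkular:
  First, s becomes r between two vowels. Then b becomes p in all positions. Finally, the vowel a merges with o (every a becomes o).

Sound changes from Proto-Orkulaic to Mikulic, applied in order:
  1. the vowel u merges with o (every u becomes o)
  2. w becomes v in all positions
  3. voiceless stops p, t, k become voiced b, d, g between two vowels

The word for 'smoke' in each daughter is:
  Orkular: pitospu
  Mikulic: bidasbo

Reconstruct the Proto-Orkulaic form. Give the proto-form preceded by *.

*bitasbu

Position 3: Orkular has t, Mikulic has d. Orkular preserves t here (none of its changes turn any other segment into t), so the proto-segment is *t.
Position 6: Orkular has p, Mikulic has b. Taking the neighbouring segments as reconstructed: Orkular p could go back to *p or *b; Mikulic b can only go back to *b — the one source consistent with every daughter is *b.
This points to *bitasbu. Verify forward in each daughter:
Orkular: start from *bitasbu.
  rule 1: no change — bitasbu
  rule 2 (unconditioned shift): bitasbu → pitaspu
  rule 3 (vowel merger): pitaspu → pitospu
  ⇒ Orkular pitospu
Mikulic: start from *bitasbu.
  rule 1 (vowel merger): bitasbu → bitasbo
  rule 2: no change — bitasbo
  rule 3 (intervocalic voicing): bitasbo → bidasbo
  ⇒ Mikulic bidasbo
*bitasbu is the unique common source.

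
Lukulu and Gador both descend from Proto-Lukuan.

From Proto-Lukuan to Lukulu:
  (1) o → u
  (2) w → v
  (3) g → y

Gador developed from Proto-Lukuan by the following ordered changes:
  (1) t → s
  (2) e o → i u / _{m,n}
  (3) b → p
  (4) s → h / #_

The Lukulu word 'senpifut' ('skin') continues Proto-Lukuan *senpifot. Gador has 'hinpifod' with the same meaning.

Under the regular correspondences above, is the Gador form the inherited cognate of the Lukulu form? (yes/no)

Derive the expected Gador reflex of *senpifot:
Gador: start from *senpifot.
  rule 1 (unconditioned shift): senpifot → senpifos
  rule 2 (pre-nasal raising): senpifos → sinpifos
  rule 3: no change — sinpifos
  rule 4 (debuccalisation): sinpifos → hinpifos
  ⇒ Gador hinpifos
The regular Gador reflex would be 'hinpifos', but the attested form is 'hinpifod'. The correspondence is irregular, so they are not cognates (the Gador form has a different source).

no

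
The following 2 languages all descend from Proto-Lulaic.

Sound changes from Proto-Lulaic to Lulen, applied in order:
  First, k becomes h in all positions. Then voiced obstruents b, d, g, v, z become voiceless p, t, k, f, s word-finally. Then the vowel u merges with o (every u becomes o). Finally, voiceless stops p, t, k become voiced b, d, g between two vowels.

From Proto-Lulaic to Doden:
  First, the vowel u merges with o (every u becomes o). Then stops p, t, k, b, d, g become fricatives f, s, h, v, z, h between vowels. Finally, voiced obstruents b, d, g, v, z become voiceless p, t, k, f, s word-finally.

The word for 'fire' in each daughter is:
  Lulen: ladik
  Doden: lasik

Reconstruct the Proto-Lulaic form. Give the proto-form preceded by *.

*latig

Position 5: Lulen has k, Doden has k. In Lulen, k can only continue *g, so the proto-segment is *g.
Position 3: Lulen has d, Doden has s. Taking the neighbouring segments as reconstructed: Lulen d could go back to *t or *d; Doden s could go back to *t or *s — the one source consistent with every daughter is *t.
Verify the candidate proto-form against each daughter:
Lulen: start from *latig.
  rule 1: no change — latig
  rule 2 (final devoicing): latig → latik
  rule 3: no change — latik
  rule 4 (intervocalic voicing): latik → ladik
  ⇒ Lulen ladik
Doden: *latig > lasig > lasik  (by intervocalic lenition, final devoicing)
*latig is the unique common source.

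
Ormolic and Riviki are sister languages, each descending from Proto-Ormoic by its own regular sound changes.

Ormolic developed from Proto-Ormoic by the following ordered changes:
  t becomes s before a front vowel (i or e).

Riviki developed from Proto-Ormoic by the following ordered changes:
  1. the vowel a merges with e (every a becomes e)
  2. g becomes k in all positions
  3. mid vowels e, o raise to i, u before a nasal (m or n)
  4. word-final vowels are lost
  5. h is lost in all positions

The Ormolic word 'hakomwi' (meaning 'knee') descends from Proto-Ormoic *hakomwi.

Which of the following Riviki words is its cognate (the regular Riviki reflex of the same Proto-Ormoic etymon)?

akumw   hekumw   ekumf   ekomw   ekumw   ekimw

Riviki: *hakomwi
  hakomwi → hekomwi   [vowel merger]
  hekomwi (rule 2 does not apply)
  hekomwi → hekumwi   [pre-nasal raising]
  hekumwi → hekumw   [apocope]
  hekumw → ekumw   [h-loss]
  giving Riviki ekumw.
Only 'ekumw' matches the regular Riviki development of *hakomwi.

ekumw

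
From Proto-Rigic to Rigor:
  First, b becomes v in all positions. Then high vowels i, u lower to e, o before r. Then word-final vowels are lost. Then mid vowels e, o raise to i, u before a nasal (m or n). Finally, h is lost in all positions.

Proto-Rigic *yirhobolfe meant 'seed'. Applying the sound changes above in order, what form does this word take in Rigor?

yerovolf

Rigor: *yirhobolfe
  yirhobolfe → yirhovolfe   [unconditioned shift]
  yirhovolfe → yerhovolfe   [pre-rhotic lowering]
  yerhovolfe → yerhovolf   [apocope]
  yerhovolf (rule 4 does not apply)
  yerhovolf → yerovolf   [h-loss]
  giving Rigor yerovolf.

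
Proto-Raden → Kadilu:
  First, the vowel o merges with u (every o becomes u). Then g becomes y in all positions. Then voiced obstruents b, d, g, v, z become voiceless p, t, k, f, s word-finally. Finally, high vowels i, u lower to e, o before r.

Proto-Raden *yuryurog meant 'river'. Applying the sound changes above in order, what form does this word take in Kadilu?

yoryoruy

Kadilu: *yuryurog
  yuryurog → yuryurug   [vowel merger]
  yuryurug → yuryuruy   [unconditioned shift]
  yuryuruy (rule 3 does not apply)
  yuryuruy → yoryoruy   [pre-rhotic lowering]
  giving Kadilu yoryoruy.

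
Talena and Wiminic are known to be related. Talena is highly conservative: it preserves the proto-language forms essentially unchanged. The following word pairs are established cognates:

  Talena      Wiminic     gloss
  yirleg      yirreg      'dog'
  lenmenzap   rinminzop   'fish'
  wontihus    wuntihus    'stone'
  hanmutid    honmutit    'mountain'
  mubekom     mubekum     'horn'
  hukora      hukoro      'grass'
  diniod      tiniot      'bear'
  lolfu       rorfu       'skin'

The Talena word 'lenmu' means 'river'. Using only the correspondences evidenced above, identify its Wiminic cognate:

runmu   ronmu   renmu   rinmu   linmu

rinmu

lenmenzap ~ rinminzop — Talena l corresponds to Wiminic r word-initially before a front vowel.
lenmenzap ~ rinminzop — Talena e corresponds to Wiminic i after a consonant, before a nasal.
Applying these to Talena 'lenmu':
  lenmu → renmu   (l→r word-initially before a front vowel)
  renmu → rinmu   (e→i after a consonant, before a nasal)
So the Wiminic cognate is 'rinmu'.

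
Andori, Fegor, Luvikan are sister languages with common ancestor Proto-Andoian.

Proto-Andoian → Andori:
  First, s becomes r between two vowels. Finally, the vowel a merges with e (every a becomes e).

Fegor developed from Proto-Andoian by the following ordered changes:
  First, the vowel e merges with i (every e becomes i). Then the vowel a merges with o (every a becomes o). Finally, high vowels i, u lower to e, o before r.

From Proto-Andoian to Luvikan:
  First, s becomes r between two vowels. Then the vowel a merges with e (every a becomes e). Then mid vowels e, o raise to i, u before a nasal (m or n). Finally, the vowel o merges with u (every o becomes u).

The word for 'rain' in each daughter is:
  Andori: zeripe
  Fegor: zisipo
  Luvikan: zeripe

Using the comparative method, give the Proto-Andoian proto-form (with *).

Position 3: Andori has r, Fegor has s, Luvikan has r. Fegor preserves s here (none of its changes turn any other segment into s), so the proto-segment is *s.
Position 6: Andori has e, Fegor has o, Luvikan has e. Taking the neighbouring segments as reconstructed: Andori e could go back to *a or *e; Fegor o could go back to *a or *o; Luvikan e could go back to *a or *e — the one source consistent with every daughter is *a.
Continuing position by position gives *zesipa; check it forward:
Andori: *zesipa > zeripa > zeripe  (by rhotacism, vowel merger)
Fegor: *zesipa
  zesipa → zisipa   [vowel merger]
  zisipa → zisipo   [vowel merger]
  zisipo (rule 3 does not apply)
  giving Fegor zisipo.
Luvikan: *zesipa > zeripa > zeripe  (by rhotacism, vowel merger)
*zesipa is the unique common source.

*zesipa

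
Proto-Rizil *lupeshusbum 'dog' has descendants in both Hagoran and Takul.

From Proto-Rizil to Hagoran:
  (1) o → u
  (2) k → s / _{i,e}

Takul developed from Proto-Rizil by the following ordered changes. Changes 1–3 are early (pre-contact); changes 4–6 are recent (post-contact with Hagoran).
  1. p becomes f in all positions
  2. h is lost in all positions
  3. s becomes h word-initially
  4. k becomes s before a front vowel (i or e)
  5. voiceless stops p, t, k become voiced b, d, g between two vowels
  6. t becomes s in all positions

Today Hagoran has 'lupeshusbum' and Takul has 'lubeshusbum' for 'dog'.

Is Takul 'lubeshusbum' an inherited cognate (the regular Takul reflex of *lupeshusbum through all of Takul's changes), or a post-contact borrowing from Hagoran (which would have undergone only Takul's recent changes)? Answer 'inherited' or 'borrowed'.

If inherited, *lupeshusbum would pass through all of Takul's changes:
Takul: start from *lupeshusbum.
  rule 1 (unconditioned shift): lupeshusbum → lufeshusbum
  rule 2 (h-loss): lufeshusbum → lufesusbum
  rule 3: no change — lufesusbum
  rule 4: no change — lufesusbum
  rule 5: no change — lufesusbum
  rule 6: no change — lufesusbum
  ⇒ Takul lufesusbum
If borrowed from Hagoran 'lupeshusbum' after the early changes, it would undergo only the recent ones:
  rule 4 (palatalisation): no change (lupeshusbum)
  rule 5 (intervocalic voicing): lupeshusbum → lubeshusbum
  rule 6 (unconditioned shift): no change (lubeshusbum)
  ⇒ as a loan: lubeshusbum
Takul 'lubeshusbum' matches the loan outcome 'lubeshusbum', not the inherited 'lufesusbum' — it skipped the early Takul changes, so it was borrowed from Hagoran.

borrowed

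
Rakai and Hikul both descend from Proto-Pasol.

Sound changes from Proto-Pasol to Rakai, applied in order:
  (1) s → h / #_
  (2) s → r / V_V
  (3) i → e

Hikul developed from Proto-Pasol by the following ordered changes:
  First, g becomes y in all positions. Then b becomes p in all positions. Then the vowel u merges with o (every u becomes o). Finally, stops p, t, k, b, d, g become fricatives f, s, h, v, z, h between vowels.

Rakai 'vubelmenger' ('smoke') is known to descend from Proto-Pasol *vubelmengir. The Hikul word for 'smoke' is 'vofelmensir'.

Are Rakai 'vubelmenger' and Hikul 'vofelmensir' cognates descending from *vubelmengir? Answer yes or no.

Derive the expected Hikul reflex of *vubelmengir:
Hikul: *vubelmengir
  vubelmengir → vubelmenyir   [unconditioned shift]
  vubelmenyir → vupelmenyir   [unconditioned shift]
  vupelmenyir → vopelmenyir   [vowel merger]
  vopelmenyir → vofelmenyir   [intervocalic lenition]
  giving Hikul vofelmenyir.
The regular Hikul reflex would be 'vofelmenyir', but the attested form is 'vofelmensir'. The correspondence is irregular, so they are not cognates (the Hikul form has a different source).

no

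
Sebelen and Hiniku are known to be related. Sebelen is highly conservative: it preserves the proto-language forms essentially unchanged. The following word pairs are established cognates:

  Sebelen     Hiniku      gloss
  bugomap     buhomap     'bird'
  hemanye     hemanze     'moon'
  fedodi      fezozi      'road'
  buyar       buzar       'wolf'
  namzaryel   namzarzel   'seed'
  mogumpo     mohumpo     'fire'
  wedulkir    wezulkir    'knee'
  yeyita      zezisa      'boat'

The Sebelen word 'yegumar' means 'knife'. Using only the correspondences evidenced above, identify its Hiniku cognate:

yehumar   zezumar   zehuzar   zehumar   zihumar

yeyita ~ zezisa — Sebelen y corresponds to Hiniku z word-initially before a front vowel.
mogumpo ~ mohumpo — Sebelen g corresponds to Hiniku h between vowels (before a back vowel).
Applying these to Sebelen 'yegumar':
  yegumar → zegumar   (y→z word-initially before a front vowel)
  zegumar → zehumar   (g→h between vowels (before a back vowel))
So the Hiniku cognate is 'zehumar'.

zehumar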